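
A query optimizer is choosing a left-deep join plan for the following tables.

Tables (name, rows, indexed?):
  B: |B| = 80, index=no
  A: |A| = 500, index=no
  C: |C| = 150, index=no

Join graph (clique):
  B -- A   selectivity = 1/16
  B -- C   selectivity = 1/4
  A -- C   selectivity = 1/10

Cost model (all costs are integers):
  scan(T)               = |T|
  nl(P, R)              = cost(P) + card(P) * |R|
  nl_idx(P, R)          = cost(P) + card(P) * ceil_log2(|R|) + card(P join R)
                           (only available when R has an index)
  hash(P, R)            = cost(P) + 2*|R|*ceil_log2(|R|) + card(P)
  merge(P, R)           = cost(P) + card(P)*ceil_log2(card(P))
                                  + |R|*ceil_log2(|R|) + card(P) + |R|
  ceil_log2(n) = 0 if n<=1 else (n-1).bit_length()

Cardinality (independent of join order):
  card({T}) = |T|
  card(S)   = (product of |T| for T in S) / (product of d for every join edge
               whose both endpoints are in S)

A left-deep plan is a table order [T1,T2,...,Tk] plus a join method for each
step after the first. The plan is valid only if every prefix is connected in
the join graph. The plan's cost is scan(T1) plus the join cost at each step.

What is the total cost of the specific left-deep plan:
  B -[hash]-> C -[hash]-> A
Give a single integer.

step 1: scan B: cost=80, card=80
step 2: join C via hash
    card(P join C) = 80*150/(4) = 3000
    cost = 80 + 2*150*8 + 80 = 2560
step 3: join A via hash
    card(P join A) = 3000*500/(16*10) = 9375
    cost = 2560 + 2*500*9 + 3000 = 14560

14560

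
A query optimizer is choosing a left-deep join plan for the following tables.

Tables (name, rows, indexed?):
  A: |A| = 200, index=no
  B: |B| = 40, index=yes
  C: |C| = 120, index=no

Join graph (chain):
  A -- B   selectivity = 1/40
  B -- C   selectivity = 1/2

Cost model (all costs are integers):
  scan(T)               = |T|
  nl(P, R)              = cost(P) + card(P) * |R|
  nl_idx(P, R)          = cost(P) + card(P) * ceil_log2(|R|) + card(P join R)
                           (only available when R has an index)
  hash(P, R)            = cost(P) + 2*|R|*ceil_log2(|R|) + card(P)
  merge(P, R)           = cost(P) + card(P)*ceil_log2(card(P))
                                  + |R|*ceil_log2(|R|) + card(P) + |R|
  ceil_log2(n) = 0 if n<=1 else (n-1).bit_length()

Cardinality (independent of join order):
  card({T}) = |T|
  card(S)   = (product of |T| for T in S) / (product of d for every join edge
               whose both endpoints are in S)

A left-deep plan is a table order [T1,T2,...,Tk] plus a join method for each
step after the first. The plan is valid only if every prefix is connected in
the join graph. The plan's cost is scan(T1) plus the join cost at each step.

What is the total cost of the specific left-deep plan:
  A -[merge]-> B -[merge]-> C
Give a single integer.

5040

step 1: scan A: cost=200, card=200
step 2: join B via merge
    card(P join B) = 200*40/(40) = 200
    cost = 200 + 200*8 + 40*6 + 200 + 40 = 2280
step 3: join C via merge
    card(P join C) = 200*120/(2) = 12000
    cost = 2280 + 200*8 + 120*7 + 200 + 120 = 5040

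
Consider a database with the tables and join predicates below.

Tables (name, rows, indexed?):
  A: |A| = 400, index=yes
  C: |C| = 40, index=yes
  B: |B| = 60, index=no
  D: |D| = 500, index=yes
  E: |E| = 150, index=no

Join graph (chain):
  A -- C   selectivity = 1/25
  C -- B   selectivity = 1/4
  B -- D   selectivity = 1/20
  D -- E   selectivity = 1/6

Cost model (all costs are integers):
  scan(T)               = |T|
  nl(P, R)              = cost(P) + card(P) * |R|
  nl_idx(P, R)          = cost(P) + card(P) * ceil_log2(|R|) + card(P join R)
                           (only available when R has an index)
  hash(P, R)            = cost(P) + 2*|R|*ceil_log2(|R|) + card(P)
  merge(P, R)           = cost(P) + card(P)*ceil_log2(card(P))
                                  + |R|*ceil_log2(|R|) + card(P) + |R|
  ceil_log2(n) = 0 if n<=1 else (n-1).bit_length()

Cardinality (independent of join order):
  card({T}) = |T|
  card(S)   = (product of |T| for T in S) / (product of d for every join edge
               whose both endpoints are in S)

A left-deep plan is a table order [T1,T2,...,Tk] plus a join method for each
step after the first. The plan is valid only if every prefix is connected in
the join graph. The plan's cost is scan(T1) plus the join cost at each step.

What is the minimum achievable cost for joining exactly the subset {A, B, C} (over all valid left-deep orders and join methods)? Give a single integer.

Selinger DP over subsets of {A,B,C}:
  {A}: scan cost=400, card=400
  {C}: scan cost=40, card=40
  {B}: scan cost=60, card=60
  {AC}: card=640; try (A,nl_idx)→1040, (C,hash)→1280, (C,nl_idx)→3440, (A,merge)→4320, (C,merge)→4680, (A,hash)→7280 …(+2); best=1040 via (A,nl_idx)
  {BC}: card=600; try (C,hash)→600, (B,merge)→740, (C,merge)→760, (B,hash)→800, (C,nl_idx)→1020, (B,nl)→2440 …(+1); best=600 via (C,hash)
  {ABC}: card=9600; try (B,hash)→2400, (A,hash)→8400, (B,merge)→8500, (A,merge)→11200, (A,nl_idx)→15600, (B,nl)→39440 …(+1); best=2400 via (B,hash)

2400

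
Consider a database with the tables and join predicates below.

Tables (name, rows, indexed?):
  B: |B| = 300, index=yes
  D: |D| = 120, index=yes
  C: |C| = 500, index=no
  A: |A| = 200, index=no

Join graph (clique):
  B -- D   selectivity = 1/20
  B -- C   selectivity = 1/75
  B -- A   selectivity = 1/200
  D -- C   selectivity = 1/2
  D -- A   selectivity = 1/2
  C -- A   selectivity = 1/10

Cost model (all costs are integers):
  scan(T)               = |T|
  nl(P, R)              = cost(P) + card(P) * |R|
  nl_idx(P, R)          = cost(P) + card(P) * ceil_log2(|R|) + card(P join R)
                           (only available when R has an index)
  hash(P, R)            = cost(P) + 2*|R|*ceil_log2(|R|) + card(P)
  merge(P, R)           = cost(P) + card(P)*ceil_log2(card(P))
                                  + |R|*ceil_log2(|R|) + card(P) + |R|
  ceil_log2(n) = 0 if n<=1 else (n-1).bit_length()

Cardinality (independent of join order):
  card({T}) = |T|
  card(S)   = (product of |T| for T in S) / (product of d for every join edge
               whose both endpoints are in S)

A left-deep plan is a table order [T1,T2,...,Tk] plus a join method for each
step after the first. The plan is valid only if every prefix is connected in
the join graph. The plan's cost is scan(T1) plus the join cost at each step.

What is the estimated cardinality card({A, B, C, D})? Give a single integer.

300

Tables in S: A(200), B(300), C(500), D(120)
Edges inside S: B-D(d=20), B-C(d=75), B-A(d=200), D-C(d=2), D-A(d=2), C-A(d=10)
numerator = 200 * 300 * 500 * 120 = 3600000000
denominator = 20 * 75 * 200 * 2 * 2 * 10 = 12000000
card(S) = 3600000000 / 12000000 = 300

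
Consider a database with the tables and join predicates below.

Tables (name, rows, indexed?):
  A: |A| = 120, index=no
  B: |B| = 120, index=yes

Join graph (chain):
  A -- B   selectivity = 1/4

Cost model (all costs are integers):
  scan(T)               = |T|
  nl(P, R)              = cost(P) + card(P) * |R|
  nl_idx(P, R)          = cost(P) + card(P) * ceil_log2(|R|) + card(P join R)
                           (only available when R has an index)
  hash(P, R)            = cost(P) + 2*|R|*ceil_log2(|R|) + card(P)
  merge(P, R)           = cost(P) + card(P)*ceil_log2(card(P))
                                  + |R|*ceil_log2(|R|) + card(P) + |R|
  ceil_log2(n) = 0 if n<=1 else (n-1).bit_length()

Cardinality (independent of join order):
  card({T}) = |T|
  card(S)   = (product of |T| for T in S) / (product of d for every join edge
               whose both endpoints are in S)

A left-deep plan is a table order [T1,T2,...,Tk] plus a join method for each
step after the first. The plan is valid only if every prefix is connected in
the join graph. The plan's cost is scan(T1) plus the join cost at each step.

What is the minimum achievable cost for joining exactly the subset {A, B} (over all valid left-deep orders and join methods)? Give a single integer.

Selinger DP over subsets of {A,B}:
  {A}: scan cost=120, card=120
  {B}: scan cost=120, card=120
  {AB}: card=3600; try (B,hash)→1920, (A,hash)→1920, (B,merge)→2040, (A,merge)→2040, (B,nl_idx)→4560, (B,nl)→14520 …(+1); best=1920 via (B,hash)

1920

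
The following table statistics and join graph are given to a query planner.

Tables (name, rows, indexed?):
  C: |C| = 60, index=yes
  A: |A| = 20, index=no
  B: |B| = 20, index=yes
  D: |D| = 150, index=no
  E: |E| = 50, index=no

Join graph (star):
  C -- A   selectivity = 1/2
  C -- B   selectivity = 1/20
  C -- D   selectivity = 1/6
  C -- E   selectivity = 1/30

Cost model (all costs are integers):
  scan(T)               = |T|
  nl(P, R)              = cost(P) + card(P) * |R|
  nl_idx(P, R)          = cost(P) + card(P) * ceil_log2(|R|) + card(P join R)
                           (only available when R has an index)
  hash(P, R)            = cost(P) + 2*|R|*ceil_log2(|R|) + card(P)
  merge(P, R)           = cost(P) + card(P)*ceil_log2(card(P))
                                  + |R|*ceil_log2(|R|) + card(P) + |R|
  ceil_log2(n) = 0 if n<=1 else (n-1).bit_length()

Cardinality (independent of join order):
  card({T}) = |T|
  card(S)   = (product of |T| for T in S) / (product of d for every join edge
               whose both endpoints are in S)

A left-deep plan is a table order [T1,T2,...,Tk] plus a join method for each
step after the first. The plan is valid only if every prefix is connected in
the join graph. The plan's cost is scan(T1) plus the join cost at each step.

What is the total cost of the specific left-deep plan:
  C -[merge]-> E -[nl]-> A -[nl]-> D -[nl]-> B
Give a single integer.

step 1: scan C: cost=60, card=60
step 2: join E via merge
    card(P join E) = 60*50/(30) = 100
    cost = 60 + 60*6 + 50*6 + 60 + 50 = 830
step 3: join A via nl
    card(P join A) = 100*20/(2) = 1000
    cost = 830 + 100*20 = 2830
step 4: join D via nl
    card(P join D) = 1000*150/(6) = 25000
    cost = 2830 + 1000*150 = 152830
step 5: join B via nl
    card(P join B) = 25000*20/(20) = 25000
    cost = 152830 + 25000*20 = 652830

652830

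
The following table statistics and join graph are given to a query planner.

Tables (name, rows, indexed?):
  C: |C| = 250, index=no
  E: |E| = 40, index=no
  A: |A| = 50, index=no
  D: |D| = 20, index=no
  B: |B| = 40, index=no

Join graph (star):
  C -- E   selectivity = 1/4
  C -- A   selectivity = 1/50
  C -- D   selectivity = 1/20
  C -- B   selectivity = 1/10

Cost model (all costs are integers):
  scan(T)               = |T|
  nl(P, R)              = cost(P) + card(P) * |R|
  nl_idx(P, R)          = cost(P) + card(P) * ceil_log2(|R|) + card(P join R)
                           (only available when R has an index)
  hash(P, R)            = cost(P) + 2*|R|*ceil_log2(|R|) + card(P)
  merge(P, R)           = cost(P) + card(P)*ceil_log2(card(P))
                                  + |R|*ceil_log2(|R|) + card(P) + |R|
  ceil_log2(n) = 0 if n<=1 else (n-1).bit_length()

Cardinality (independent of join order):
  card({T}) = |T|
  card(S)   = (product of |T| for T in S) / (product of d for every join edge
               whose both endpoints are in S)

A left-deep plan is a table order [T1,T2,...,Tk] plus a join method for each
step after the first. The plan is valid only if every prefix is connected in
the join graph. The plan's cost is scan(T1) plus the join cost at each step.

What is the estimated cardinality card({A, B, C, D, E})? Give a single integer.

10000

Tables in S: A(50), B(40), C(250), D(20), E(40)
Edges inside S: C-E(d=4), C-A(d=50), C-D(d=20), C-B(d=10)
numerator = 50 * 40 * 250 * 20 * 40 = 400000000
denominator = 4 * 50 * 20 * 10 = 40000
card(S) = 400000000 / 40000 = 10000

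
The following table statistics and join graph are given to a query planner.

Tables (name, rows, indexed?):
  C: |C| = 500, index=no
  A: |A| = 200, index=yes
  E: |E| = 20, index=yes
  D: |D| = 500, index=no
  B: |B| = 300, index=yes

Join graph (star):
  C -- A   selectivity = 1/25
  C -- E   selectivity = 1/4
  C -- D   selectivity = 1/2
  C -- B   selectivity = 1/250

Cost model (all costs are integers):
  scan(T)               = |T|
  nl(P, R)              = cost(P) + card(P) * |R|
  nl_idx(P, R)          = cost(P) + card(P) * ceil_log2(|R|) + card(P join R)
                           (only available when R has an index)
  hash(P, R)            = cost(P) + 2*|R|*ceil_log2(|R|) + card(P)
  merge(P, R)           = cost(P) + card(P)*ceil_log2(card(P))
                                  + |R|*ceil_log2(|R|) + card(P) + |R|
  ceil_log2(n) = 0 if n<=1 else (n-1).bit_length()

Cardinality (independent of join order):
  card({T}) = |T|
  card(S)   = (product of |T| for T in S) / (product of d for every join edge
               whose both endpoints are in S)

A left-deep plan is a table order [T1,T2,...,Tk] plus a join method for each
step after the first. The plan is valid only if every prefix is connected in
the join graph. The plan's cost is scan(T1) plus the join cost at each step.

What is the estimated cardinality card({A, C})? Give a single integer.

4000

Tables in S: A(200), C(500)
Edges inside S: C-A(d=25)
numerator = 200 * 500 = 100000
denominator = 25 = 25
card(S) = 100000 / 25 = 4000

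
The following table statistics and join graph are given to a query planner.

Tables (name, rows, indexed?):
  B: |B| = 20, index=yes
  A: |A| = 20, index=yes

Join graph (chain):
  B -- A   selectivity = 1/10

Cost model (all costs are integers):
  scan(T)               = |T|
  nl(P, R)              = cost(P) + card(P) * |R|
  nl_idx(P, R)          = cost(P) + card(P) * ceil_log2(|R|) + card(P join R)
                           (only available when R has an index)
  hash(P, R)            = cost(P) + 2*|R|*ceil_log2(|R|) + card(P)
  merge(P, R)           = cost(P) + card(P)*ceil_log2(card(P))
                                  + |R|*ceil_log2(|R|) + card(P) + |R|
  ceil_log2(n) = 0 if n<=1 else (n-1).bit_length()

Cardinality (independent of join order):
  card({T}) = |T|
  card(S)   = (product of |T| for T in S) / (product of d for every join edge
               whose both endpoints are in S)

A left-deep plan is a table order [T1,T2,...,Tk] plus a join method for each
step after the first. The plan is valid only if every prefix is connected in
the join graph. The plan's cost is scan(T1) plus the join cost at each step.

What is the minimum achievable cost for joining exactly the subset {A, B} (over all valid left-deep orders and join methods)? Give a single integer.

160

Selinger DP over subsets of {A,B}:
  {B}: scan cost=20, card=20
  {A}: scan cost=20, card=20
  {AB}: card=40; try (B,nl_idx)→160, (A,nl_idx)→160, (B,hash)→240, (A,hash)→240, (B,merge)→260, (A,merge)→260 …(+2); best=160 via (B,nl_idx)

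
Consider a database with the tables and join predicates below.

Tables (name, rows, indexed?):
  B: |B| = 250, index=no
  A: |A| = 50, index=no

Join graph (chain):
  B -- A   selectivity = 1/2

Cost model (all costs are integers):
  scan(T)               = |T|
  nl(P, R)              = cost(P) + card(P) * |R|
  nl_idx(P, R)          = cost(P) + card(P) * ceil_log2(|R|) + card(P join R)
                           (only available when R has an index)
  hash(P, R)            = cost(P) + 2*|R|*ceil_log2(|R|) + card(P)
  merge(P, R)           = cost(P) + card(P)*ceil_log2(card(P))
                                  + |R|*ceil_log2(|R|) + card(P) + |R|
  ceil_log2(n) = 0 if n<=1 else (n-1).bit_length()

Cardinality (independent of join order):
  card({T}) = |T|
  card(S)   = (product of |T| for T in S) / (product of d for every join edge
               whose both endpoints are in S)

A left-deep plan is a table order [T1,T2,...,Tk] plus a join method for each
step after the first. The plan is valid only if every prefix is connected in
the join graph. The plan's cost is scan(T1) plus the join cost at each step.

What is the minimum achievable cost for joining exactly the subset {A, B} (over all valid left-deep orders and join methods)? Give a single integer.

1100

Selinger DP over subsets of {A,B}:
  {B}: scan cost=250, card=250
  {A}: scan cost=50, card=50
  {AB}: card=6250; try (A,hash)→1100, (B,merge)→2650, (A,merge)→2850, (B,hash)→4100, (B,nl)→12550, (A,nl)→12750; best=1100 via (A,hash)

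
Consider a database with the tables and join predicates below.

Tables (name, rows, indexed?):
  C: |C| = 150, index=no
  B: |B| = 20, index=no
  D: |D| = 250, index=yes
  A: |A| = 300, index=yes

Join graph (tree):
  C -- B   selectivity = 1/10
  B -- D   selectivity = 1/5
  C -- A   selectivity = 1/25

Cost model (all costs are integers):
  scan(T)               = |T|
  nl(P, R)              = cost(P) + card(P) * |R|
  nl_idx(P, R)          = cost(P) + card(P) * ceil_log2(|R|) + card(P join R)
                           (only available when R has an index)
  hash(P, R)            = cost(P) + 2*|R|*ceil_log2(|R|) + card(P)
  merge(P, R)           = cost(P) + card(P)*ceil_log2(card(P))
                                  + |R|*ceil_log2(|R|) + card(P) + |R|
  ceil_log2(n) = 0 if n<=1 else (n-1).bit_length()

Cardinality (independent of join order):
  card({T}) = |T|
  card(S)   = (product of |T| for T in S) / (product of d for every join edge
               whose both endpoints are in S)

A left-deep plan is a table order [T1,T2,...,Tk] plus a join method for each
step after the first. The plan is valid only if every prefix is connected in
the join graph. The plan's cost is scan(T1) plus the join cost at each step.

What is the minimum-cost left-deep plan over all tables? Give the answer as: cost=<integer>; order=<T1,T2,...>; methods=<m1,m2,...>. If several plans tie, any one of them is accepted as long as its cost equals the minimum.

Selinger DP (subsets sized 1..n):
  {C}: scan cost=150, card=150
  {B}: scan cost=20, card=20
  {D}: scan cost=250, card=250
  {A}: scan cost=300, card=300
  {BC}: card=300; try (B,hash)→500, (C,merge)→1490, (B,merge)→1620, (C,hash)→2440, (C,nl)→3020, (B,nl)→3150; best=500 via (B,hash)
  {AC}: card=1800; try (C,hash)→3000, (A,nl_idx)→3300, (A,merge)→4500, (C,merge)→4650, (A,hash)→5700, (A,nl)→45150 …(+1); best=3000 via (C,hash)
  {BD}: card=1000; try (B,hash)→700, (D,nl_idx)→1180, (D,merge)→2390, (B,merge)→2620, (D,hash)→4040, (D,nl)→5020 …(+1); best=700 via (B,hash)
  {BCD}: card=15000; try (C,hash)→4100, (D,hash)→4800, (D,merge)→5750, (C,merge)→13050, (D,nl_idx)→17900, (D,nl)→75500 …(+1); best=4100 via (C,hash)
  {ABC}: card=3600; try (B,hash)→5000, (A,hash)→6200, (A,merge)→6500, (A,nl_idx)→6800, (B,merge)→24720, (B,nl)→39000 …(+1); best=5000 via (B,hash)
  {ABCD}: card=180000; try (D,hash)→12600, (A,hash)→24500, (D,merge)→54050, (D,nl_idx)→213800, (A,merge)→232100, (A,nl_idx)→319100 …(+2); best=12600 via (D,hash)

cost=12600; order=A,C,B,D; methods=hash,hash,hash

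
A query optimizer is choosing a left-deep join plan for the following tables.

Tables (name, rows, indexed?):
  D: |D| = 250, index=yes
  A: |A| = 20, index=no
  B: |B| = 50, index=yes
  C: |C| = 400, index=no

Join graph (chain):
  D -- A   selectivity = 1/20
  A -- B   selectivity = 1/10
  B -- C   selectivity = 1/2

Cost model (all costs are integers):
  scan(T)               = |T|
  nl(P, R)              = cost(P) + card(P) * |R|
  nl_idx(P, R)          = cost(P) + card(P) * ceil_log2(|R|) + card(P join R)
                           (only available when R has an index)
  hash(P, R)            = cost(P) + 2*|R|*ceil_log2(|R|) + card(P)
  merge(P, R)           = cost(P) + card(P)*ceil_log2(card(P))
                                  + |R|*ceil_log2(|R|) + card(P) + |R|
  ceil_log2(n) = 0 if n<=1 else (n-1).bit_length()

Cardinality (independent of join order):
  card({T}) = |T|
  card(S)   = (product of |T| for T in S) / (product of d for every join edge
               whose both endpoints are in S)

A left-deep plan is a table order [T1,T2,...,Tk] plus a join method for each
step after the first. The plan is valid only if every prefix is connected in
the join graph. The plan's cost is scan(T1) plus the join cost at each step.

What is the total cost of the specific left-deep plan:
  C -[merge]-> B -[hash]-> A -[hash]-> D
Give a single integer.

38950

step 1: scan C: cost=400, card=400
step 2: join B via merge
    card(P join B) = 400*50/(2) = 10000
    cost = 400 + 400*9 + 50*6 + 400 + 50 = 4750
step 3: join A via hash
    card(P join A) = 10000*20/(10) = 20000
    cost = 4750 + 2*20*5 + 10000 = 14950
step 4: join D via hash
    card(P join D) = 20000*250/(20) = 250000
    cost = 14950 + 2*250*8 + 20000 = 38950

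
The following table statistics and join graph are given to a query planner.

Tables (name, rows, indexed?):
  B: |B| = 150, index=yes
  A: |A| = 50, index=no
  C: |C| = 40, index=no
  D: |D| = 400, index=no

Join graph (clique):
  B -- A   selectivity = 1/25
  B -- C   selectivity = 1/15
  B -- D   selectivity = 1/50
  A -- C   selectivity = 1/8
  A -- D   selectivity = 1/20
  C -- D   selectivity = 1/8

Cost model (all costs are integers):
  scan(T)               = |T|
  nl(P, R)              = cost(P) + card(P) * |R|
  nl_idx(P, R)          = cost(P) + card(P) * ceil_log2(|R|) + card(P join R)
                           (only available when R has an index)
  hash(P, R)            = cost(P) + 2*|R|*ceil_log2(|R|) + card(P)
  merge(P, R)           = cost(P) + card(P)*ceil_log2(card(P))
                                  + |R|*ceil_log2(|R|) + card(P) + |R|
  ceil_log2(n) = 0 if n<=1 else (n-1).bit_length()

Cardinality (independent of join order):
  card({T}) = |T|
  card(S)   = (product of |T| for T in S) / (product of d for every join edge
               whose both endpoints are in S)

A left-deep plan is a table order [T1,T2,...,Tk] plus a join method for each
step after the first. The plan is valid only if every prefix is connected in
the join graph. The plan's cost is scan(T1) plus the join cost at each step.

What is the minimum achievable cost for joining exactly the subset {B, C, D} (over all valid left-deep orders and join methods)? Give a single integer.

Selinger DP over subsets of {B,C,D}:
  {B}: scan cost=150, card=150
  {C}: scan cost=40, card=40
  {D}: scan cost=400, card=400
  {BC}: card=400; try (B,nl_idx)→760, (C,hash)→780, (B,merge)→1670, (C,merge)→1780, (B,hash)→2480, (B,nl)→6040 …(+1); best=760 via (B,nl_idx)
  {BD}: card=1200; try (B,hash)→3200, (B,nl_idx)→4800, (D,merge)→5500, (B,merge)→5750, (D,hash)→7500, (D,nl)→60150 …(+1); best=3200 via (B,hash)
  {CD}: card=2000; try (C,hash)→1280, (D,merge)→4320, (C,merge)→4680, (D,hash)→7280, (D,nl)→16040, (C,nl)→16400; best=1280 via (C,hash)
  {BCD}: card=400; try (C,hash)→4880, (B,hash)→5680, (D,hash)→8360, (D,merge)→8760, (B,nl_idx)→17680, (C,merge)→17880 …(+4); best=4880 via (C,hash)

4880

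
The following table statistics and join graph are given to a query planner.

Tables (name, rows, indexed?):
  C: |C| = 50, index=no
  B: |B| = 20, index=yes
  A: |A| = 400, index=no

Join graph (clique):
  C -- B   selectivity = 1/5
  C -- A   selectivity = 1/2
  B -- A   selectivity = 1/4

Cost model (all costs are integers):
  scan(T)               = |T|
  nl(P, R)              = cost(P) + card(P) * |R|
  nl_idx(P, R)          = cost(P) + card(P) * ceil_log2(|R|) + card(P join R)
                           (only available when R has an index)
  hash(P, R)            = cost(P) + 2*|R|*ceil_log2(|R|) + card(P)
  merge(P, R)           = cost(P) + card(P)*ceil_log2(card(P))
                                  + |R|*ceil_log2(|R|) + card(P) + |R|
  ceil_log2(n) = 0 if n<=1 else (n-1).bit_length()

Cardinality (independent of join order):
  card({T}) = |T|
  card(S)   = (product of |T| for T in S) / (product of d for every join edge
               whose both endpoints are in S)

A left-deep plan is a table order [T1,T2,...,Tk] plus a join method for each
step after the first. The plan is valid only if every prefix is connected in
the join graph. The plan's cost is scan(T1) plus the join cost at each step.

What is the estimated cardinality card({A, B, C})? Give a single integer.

10000

Tables in S: A(400), B(20), C(50)
Edges inside S: C-B(d=5), C-A(d=2), B-A(d=4)
numerator = 400 * 20 * 50 = 400000
denominator = 5 * 2 * 4 = 40
card(S) = 400000 / 40 = 10000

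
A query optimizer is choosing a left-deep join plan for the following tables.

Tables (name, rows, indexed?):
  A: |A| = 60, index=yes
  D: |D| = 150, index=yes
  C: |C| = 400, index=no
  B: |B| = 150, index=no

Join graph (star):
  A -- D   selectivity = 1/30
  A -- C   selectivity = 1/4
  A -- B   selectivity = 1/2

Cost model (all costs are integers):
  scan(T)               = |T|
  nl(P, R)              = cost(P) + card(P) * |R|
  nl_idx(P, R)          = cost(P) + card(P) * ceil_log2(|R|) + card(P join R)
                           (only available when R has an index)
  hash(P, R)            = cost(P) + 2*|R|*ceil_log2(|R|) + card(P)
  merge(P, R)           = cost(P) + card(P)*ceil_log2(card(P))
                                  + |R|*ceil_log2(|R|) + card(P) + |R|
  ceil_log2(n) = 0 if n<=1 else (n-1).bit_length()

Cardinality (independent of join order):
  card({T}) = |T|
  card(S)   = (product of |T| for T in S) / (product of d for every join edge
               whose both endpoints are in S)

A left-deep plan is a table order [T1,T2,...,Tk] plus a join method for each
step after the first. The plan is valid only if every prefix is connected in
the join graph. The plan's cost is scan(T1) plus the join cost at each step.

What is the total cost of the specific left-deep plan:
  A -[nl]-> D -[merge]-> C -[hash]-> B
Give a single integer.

step 1: scan A: cost=60, card=60
step 2: join D via nl
    card(P join D) = 60*150/(30) = 300
    cost = 60 + 60*150 = 9060
step 3: join C via merge
    card(P join C) = 300*400/(4) = 30000
    cost = 9060 + 300*9 + 400*9 + 300 + 400 = 16060
step 4: join B via hash
    card(P join B) = 30000*150/(2) = 2250000
    cost = 16060 + 2*150*8 + 30000 = 48460

48460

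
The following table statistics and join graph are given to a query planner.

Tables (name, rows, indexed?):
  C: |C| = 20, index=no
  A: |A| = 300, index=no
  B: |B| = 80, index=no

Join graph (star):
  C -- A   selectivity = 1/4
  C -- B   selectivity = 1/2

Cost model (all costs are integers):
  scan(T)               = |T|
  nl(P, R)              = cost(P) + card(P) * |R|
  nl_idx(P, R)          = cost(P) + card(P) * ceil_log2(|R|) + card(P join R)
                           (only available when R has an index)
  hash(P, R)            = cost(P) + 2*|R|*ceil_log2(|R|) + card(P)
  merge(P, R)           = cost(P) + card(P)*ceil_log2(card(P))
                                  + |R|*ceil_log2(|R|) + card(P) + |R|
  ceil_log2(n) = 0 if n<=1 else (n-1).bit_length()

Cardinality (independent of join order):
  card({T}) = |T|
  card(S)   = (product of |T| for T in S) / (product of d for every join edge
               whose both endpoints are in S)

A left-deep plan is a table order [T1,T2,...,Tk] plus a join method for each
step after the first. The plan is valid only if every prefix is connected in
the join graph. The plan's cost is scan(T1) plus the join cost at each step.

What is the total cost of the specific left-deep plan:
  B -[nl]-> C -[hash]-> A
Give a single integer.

step 1: scan B: cost=80, card=80
step 2: join C via nl
    card(P join C) = 80*20/(2) = 800
    cost = 80 + 80*20 = 1680
step 3: join A via hash
    card(P join A) = 800*300/(4) = 60000
    cost = 1680 + 2*300*9 + 800 = 7880

7880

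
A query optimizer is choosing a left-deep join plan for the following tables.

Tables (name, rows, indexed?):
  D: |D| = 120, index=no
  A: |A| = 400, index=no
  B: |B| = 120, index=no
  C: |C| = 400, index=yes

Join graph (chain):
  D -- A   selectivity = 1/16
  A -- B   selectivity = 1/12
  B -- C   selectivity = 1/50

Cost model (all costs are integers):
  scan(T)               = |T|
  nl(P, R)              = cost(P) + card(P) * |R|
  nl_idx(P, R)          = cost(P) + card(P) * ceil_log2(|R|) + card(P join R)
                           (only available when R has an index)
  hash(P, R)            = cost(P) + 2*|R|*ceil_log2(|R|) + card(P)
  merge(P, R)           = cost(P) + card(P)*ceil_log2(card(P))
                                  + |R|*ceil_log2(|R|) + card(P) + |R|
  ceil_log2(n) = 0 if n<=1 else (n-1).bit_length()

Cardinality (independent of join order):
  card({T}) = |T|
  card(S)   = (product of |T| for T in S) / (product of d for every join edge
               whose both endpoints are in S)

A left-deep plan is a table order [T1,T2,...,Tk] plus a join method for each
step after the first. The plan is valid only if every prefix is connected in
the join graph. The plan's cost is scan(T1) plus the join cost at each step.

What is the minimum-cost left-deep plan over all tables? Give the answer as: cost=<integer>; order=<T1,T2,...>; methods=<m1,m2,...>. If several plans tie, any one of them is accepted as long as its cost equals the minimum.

cost=44000; order=B,C,A,D; methods=nl_idx,hash,hash

Selinger DP (subsets sized 1..n):
  {D}: scan cost=120, card=120
  {A}: scan cost=400, card=400
  {B}: scan cost=120, card=120
  {C}: scan cost=400, card=400
  {AD}: card=3000; try (D,hash)→2480, (A,merge)→5080, (D,merge)→5360, (A,hash)→7440, (A,nl)→48120, (D,nl)→48400; best=2480 via (D,hash)
  {AB}: card=4000; try (B,hash)→2480, (A,merge)→5080, (B,merge)→5360, (A,hash)→7440, (A,nl)→48120, (B,nl)→48400; best=2480 via (B,hash)
  {BC}: card=960; try (C,nl_idx)→2160, (B,hash)→2480, (C,merge)→5080, (B,merge)→5360, (C,hash)→7440, (C,nl)→48120 …(+1); best=2160 via (C,nl_idx)
  {ABD}: card=30000; try (B,hash)→7160, (D,hash)→8160, (B,merge)→42440, (D,merge)→55440, (B,nl)→362480, (D,nl)→482480; best=7160 via (B,hash)
  {ABC}: card=32000; try (A,hash)→10320, (C,hash)→13680, (A,merge)→16720, (C,merge)→58480, (C,nl_idx)→70480, (A,nl)→386160 …(+1); best=10320 via (A,hash)
  {ABCD}: card=240000; try (D,hash)→44000, (C,hash)→44360, (C,merge)→491160, (C,nl_idx)→517160, (D,merge)→523280, (D,nl)→3850320 …(+1); best=44000 via (D,hash)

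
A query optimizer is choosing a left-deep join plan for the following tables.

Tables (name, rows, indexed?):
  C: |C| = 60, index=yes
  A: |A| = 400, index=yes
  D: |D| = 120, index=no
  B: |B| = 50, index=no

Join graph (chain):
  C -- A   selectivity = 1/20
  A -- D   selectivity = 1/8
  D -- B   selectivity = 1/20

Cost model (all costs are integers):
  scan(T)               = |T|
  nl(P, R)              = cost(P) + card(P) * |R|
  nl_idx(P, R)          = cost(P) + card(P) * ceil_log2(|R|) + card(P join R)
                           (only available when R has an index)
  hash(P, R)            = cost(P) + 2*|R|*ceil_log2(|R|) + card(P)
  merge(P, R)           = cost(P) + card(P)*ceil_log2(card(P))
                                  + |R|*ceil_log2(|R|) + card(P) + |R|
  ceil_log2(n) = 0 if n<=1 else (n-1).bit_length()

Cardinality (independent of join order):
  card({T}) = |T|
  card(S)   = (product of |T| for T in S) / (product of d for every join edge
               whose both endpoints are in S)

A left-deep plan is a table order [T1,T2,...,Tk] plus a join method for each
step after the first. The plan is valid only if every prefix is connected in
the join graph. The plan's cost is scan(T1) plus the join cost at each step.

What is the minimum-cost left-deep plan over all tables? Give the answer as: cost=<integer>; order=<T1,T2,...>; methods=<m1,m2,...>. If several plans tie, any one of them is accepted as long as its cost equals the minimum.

cost=23000; order=A,C,D,B; methods=hash,hash,hash

Selinger DP (subsets sized 1..n):
  {C}: scan cost=60, card=60
  {A}: scan cost=400, card=400
  {D}: scan cost=120, card=120
  {B}: scan cost=50, card=50
  {AC}: card=1200; try (C,hash)→1520, (A,nl_idx)→1800, (C,nl_idx)→4000, (A,merge)→4480, (C,merge)→4820, (A,hash)→7320 …(+2); best=1520 via (C,hash)
  {AD}: card=6000; try (D,hash)→2480, (A,merge)→5080, (D,merge)→5360, (A,nl_idx)→7200, (A,hash)→7440, (A,nl)→48120 …(+1); best=2480 via (D,hash)
  {BD}: card=300; try (B,hash)→840, (D,merge)→1360, (B,merge)→1430, (D,hash)→1780, (D,nl)→6050, (B,nl)→6120; best=840 via (B,hash)
  {ACD}: card=18000; try (D,hash)→4400, (C,hash)→9200, (D,merge)→16880, (C,nl_idx)→56480, (C,merge)→86900, (D,nl)→145520 …(+1); best=4400 via (D,hash)
  {ABD}: card=15000; try (A,merge)→7840, (A,hash)→8340, (B,hash)→9080, (A,nl_idx)→18540, (B,merge)→86830, (A,nl)→120840 …(+1); best=7840 via (A,merge)
  {ABCD}: card=45000; try (B,hash)→23000, (C,hash)→23560, (C,nl_idx)→142840, (C,merge)→233260, (B,merge)→292750, (B,nl)→904400 …(+1); best=23000 via (B,hash)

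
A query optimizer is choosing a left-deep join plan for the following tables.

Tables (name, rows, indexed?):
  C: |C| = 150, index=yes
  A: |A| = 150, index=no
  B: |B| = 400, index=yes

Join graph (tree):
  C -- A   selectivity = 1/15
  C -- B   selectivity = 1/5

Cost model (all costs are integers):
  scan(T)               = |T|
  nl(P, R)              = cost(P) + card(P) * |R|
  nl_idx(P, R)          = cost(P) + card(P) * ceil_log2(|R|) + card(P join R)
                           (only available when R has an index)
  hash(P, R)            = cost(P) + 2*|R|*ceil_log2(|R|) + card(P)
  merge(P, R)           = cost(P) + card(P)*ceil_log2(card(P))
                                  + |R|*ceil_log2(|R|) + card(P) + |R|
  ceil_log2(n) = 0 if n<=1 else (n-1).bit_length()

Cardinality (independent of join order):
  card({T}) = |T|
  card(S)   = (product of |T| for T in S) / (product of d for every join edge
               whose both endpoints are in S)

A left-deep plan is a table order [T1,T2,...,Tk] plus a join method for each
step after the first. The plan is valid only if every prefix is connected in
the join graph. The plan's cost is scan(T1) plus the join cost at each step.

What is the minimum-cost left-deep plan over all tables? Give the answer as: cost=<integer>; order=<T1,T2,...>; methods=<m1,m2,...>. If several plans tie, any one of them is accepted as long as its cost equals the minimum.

cost=11400; order=A,C,B; methods=hash,hash

Selinger DP (subsets sized 1..n):
  {C}: scan cost=150, card=150
  {A}: scan cost=150, card=150
  {B}: scan cost=400, card=400
  {AC}: card=1500; try (C,hash)→2700, (A,hash)→2700, (C,merge)→2850, (C,nl_idx)→2850, (A,merge)→2850, (C,nl)→22650 …(+1); best=2700 via (C,hash)
  {BC}: card=12000; try (C,hash)→3200, (B,merge)→5500, (C,merge)→5750, (B,hash)→7500, (B,nl_idx)→13500, (C,nl_idx)→15600 …(+2); best=3200 via (C,hash)
  {ABC}: card=120000; try (B,hash)→11400, (A,hash)→17600, (B,merge)→24700, (B,nl_idx)→136200, (A,merge)→184550, (B,nl)→602700 …(+1); best=11400 via (B,hash)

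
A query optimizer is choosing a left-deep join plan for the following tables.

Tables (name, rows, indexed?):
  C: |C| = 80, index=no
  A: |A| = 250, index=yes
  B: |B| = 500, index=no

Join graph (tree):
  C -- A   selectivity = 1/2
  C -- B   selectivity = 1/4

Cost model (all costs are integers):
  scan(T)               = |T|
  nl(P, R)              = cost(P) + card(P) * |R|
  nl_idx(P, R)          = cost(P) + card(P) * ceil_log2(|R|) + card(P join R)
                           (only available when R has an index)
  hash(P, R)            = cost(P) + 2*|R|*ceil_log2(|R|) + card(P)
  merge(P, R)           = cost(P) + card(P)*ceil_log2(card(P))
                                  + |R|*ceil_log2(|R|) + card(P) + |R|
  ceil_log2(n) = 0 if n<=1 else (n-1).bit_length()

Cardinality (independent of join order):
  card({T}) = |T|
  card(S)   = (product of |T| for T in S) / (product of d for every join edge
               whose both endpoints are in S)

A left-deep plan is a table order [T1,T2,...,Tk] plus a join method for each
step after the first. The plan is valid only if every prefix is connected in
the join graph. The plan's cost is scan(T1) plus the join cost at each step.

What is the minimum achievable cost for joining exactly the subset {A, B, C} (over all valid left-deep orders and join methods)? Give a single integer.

Selinger DP over subsets of {A,B,C}:
  {C}: scan cost=80, card=80
  {A}: scan cost=250, card=250
  {B}: scan cost=500, card=500
  {AC}: card=10000; try (C,hash)→1620, (A,merge)→2970, (C,merge)→3140, (A,hash)→4160, (A,nl_idx)→10720, (A,nl)→20080 …(+1); best=1620 via (C,hash)
  {BC}: card=10000; try (C,hash)→2120, (B,merge)→5720, (C,merge)→6140, (B,hash)→9160, (B,nl)→40080, (C,nl)→40500; best=2120 via (C,hash)
  {ABC}: card=1250000; try (A,hash)→16120, (B,hash)→20620, (A,merge)→154370, (B,merge)→156620, (A,nl_idx)→1332120, (A,nl)→2502120 …(+1); best=16120 via (A,hash)

16120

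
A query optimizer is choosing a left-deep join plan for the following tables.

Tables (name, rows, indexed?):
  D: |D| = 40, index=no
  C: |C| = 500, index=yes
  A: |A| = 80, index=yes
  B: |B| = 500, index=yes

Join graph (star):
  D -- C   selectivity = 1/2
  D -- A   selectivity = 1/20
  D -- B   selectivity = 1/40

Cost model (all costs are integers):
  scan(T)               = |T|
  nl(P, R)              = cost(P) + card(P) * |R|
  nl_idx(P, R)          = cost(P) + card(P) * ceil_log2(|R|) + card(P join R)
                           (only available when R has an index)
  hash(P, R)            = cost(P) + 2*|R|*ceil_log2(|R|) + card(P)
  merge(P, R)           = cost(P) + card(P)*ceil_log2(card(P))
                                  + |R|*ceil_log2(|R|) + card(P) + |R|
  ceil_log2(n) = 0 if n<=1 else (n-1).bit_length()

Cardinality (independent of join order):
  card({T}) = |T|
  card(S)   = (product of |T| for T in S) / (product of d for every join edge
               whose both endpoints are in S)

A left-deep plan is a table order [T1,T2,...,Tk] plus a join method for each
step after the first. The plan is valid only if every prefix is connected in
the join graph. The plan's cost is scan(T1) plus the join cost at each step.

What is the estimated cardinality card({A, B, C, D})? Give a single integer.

Tables in S: A(80), B(500), C(500), D(40)
Edges inside S: D-C(d=2), D-A(d=20), D-B(d=40)
numerator = 80 * 500 * 500 * 40 = 800000000
denominator = 2 * 20 * 40 = 1600
card(S) = 800000000 / 1600 = 500000

500000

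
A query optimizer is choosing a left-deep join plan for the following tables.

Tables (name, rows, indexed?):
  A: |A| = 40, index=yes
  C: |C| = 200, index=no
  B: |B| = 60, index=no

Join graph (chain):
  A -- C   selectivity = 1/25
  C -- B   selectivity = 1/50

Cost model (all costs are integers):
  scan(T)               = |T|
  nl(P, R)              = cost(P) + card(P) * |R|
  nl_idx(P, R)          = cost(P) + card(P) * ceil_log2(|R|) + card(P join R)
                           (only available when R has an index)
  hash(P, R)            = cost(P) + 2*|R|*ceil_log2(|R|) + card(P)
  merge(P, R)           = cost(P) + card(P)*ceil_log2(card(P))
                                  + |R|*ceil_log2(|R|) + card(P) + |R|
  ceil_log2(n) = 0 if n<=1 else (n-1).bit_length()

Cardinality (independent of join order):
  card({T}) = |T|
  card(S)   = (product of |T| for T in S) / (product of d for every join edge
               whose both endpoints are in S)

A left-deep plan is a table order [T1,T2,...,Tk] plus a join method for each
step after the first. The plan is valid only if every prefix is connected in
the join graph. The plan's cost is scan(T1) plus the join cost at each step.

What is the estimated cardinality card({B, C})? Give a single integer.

240

Tables in S: B(60), C(200)
Edges inside S: C-B(d=50)
numerator = 60 * 200 = 12000
denominator = 50 = 50
card(S) = 12000 / 50 = 240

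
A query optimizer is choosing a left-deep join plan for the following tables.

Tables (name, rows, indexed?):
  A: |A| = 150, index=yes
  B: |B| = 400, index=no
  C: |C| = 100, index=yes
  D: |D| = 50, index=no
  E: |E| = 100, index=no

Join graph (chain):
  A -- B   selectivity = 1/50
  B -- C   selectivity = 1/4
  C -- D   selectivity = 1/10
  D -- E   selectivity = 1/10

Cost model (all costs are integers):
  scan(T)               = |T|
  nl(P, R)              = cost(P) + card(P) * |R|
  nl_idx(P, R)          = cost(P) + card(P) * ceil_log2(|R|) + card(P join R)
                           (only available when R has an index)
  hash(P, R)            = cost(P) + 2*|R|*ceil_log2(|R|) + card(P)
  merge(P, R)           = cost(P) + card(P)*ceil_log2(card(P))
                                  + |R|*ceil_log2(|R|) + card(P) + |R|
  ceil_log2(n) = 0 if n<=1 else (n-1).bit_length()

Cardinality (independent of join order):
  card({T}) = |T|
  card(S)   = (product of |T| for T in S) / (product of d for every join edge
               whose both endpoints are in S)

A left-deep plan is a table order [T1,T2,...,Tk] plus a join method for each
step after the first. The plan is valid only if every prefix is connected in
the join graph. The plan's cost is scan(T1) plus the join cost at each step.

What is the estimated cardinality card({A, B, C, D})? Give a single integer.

Tables in S: A(150), B(400), C(100), D(50)
Edges inside S: A-B(d=50), B-C(d=4), C-D(d=10)
numerator = 150 * 400 * 100 * 50 = 300000000
denominator = 50 * 4 * 10 = 2000
card(S) = 300000000 / 2000 = 150000

150000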